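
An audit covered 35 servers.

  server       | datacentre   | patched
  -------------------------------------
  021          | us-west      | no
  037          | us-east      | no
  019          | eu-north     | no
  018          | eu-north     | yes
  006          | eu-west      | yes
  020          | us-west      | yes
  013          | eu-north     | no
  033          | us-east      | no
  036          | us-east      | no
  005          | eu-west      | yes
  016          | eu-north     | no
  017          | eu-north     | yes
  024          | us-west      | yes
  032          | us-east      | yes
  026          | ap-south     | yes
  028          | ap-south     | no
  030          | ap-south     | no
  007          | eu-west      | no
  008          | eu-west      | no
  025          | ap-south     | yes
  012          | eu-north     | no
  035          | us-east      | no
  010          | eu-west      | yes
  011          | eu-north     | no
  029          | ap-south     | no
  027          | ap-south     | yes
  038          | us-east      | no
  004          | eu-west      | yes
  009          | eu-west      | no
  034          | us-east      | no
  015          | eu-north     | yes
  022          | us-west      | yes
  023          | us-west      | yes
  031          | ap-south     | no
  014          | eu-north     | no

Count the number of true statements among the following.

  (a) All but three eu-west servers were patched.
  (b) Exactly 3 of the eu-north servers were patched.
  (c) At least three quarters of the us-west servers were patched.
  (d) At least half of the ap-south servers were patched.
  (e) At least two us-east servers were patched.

(a) eu-west: |A| = 7, |A ∩ B| = 4; needs |A ∖ B| = 3 — true.
(b) eu-north: |A| = 9, |A ∩ B| = 3; needs |A ∩ B| = 3 — true.
(c) us-west: |A| = 5, |A ∩ B| = 4; needs |A ∩ B| / |A| ≥ 3/4 — true.
(d) ap-south: |A| = 7, |A ∩ B| = 3; needs |A ∩ B| ≥ |A ∖ B| — false.
(e) us-east: |A| = 7, |A ∩ B| = 1; needs |A ∩ B| ≥ 2 — false.

3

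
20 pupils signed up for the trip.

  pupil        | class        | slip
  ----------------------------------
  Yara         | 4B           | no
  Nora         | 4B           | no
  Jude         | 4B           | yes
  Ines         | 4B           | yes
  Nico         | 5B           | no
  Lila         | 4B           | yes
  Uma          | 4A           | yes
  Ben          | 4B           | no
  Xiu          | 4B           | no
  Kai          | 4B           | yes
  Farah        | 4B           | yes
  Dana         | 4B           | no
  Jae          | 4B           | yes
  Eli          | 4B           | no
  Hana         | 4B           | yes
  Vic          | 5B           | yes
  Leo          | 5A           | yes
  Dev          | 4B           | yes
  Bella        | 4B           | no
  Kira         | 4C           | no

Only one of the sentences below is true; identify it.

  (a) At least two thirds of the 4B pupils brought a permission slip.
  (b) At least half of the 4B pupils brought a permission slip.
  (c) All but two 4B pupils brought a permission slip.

(b)

|A| = 15, |A ∩ B| = 8, |A ∖ B| = 7.
(a) requires |A ∩ B| / |A| ≥ 2/3: false.
(b) requires |A ∩ B| ≥ |A ∖ B|: true.
(c) requires |A ∖ B| = 2: false.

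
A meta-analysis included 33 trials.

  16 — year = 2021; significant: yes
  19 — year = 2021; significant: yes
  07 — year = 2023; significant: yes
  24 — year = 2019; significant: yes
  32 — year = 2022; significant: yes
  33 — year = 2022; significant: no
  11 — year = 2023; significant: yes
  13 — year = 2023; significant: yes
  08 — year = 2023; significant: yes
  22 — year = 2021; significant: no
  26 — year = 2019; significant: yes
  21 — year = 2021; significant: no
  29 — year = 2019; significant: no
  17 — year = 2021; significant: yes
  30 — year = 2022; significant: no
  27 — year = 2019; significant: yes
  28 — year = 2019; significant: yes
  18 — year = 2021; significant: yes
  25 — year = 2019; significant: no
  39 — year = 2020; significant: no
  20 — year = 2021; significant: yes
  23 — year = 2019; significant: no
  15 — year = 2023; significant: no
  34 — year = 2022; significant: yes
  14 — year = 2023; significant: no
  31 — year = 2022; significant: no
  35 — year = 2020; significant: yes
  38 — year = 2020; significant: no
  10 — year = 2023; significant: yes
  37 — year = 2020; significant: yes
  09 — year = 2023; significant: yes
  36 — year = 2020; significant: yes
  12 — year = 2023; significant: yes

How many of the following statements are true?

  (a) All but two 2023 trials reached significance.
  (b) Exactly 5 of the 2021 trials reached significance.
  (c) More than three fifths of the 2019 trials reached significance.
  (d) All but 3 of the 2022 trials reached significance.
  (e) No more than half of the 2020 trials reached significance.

(a) 2023: |A| = 9, |A ∩ B| = 7; needs |A ∖ B| = 2 — true.
(b) 2021: |A| = 7, |A ∩ B| = 5; needs |A ∩ B| = 5 — true.
(c) 2019: |A| = 7, |A ∩ B| = 4; needs |A ∩ B| / |A| > 3/5 — false.
(d) 2022: |A| = 5, |A ∩ B| = 2; needs |A ∖ B| = 3 — true.
(e) 2020: |A| = 5, |A ∩ B| = 3; needs |A ∩ B| ≤ |A ∖ B| — false.

3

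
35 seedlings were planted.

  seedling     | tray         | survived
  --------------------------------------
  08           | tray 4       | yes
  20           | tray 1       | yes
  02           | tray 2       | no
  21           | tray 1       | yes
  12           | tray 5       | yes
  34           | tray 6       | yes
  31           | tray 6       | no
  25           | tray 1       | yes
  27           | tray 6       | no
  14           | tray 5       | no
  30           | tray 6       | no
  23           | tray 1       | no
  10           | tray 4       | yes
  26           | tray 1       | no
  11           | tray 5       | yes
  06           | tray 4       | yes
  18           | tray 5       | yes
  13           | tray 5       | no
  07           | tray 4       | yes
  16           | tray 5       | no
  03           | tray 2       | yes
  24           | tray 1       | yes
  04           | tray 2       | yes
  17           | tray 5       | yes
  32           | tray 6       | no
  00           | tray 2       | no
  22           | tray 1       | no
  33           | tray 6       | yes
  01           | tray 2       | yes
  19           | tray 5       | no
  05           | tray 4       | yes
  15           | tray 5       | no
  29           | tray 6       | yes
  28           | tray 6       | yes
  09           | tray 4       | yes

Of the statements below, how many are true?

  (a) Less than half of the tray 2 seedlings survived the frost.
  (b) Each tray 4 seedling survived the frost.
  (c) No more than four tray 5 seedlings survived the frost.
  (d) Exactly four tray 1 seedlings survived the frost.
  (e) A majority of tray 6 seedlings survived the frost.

(a) tray 2: |A| = 5, |A ∩ B| = 3; needs |A ∩ B| < |A ∖ B| — false.
(b) tray 4: |A| = 6, |A ∩ B| = 6; needs A ⊆ B, i.e. every element of A is in B (|A ∖ B| = 0) — true.
(c) tray 5: |A| = 9, |A ∩ B| = 4; needs |A ∩ B| ≤ 4 — true.
(d) tray 1: |A| = 7, |A ∩ B| = 4; needs |A ∩ B| = 4 — true.
(e) tray 6: |A| = 8, |A ∩ B| = 4; needs |A ∩ B| > |A ∖ B| — false.

3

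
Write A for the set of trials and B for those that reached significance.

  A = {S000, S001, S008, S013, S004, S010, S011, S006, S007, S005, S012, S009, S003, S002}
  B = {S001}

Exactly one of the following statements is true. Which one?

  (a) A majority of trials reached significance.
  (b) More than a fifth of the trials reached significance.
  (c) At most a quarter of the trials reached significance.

|A| = 14, |A ∩ B| = 1, |A ∖ B| = 13.
(a) requires |A ∩ B| > |A ∖ B|: false.
(b) requires |A ∩ B| / |A| > 1/5: false.
(c) requires |A ∩ B| / |A| ≤ 1/4: true.

(c)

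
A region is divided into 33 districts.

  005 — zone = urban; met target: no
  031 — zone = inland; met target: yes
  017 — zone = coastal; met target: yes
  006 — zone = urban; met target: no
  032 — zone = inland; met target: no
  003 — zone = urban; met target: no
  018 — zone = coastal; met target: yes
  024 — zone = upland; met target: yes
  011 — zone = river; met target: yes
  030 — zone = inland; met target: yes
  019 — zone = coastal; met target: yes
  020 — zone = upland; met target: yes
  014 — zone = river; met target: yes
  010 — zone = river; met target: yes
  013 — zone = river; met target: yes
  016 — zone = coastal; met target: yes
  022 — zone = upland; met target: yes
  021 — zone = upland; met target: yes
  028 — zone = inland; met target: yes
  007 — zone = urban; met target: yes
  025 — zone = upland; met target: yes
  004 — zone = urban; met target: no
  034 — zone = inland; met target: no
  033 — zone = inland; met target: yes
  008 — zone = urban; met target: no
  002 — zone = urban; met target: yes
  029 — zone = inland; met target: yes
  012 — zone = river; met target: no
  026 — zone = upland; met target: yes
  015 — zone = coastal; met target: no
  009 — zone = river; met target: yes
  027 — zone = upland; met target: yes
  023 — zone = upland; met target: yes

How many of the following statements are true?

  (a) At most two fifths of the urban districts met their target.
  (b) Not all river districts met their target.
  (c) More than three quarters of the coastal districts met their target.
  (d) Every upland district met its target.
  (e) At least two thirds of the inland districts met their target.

(a) urban: |A| = 7, |A ∩ B| = 2; needs |A ∩ B| / |A| ≤ 2/5 — true.
(b) river: |A| = 6, |A ∩ B| = 5; needs A ⊄ B (|A ∖ B| ≥ 1) — true.
(c) coastal: |A| = 5, |A ∩ B| = 4; needs |A ∩ B| / |A| > 3/4 — true.
(d) upland: |A| = 8, |A ∩ B| = 8; needs A ⊆ B, i.e. every element of A is in B (|A ∖ B| = 0) — true.
(e) inland: |A| = 7, |A ∩ B| = 5; needs |A ∩ B| / |A| ≥ 2/3 — true.

5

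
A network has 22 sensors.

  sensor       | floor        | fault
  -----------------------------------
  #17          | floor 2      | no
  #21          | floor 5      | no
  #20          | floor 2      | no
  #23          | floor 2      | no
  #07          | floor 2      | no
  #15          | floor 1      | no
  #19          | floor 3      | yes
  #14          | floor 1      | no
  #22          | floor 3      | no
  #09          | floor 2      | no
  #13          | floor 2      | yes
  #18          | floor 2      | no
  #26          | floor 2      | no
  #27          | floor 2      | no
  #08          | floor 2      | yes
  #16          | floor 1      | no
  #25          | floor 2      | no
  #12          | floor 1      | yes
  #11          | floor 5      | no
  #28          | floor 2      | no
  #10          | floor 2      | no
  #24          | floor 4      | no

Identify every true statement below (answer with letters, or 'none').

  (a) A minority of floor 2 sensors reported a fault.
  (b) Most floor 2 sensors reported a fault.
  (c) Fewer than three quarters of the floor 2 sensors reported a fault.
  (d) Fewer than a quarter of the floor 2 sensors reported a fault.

|A| = 13, |A ∩ B| = 2, |A ∖ B| = 11.
(a) |A ∩ B| < |A ∖ B|: holds.
(b) |A ∩ B| > |A ∖ B|: fails.
(c) |A ∩ B| / |A| < 3/4: holds.
(d) |A ∩ B| / |A| < 1/4: holds.

(a), (c), (d)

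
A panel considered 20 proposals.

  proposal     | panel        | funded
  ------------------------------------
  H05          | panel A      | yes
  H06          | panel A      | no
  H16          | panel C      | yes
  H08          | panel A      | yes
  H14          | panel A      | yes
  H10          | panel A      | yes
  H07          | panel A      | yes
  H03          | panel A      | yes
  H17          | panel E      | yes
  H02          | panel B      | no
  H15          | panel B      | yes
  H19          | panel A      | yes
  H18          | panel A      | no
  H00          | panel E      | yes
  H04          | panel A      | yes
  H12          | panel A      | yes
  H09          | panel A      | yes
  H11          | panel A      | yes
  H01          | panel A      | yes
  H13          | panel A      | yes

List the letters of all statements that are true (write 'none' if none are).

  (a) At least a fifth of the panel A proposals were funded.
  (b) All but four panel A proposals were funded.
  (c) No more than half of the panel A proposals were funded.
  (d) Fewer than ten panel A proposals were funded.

(a)

|A| = 15, |A ∩ B| = 13, |A ∖ B| = 2.
(a) |A ∩ B| / |A| ≥ 1/5: holds.
(b) |A ∖ B| = 4: fails.
(c) |A ∩ B| ≤ |A ∖ B|: fails.
(d) |A ∩ B| < 10: fails.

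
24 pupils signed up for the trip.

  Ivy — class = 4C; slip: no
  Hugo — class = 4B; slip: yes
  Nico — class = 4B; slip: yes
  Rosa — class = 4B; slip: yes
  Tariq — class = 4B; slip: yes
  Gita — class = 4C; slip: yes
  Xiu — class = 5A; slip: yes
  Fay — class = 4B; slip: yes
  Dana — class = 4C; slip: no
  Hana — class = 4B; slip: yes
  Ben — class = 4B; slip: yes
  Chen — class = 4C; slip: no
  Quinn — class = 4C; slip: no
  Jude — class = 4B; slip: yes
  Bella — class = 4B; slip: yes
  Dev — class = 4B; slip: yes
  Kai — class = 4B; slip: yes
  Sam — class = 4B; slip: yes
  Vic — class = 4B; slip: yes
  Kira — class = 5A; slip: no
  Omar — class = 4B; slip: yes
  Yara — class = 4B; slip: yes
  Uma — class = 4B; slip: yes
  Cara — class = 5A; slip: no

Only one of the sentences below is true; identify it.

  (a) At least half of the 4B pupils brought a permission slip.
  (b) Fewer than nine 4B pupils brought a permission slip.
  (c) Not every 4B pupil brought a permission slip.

(a)

|A| = 16, |A ∩ B| = 16, |A ∖ B| = 0.
(a) requires |A ∩ B| ≥ |A ∖ B|: true.
(b) requires |A ∩ B| < 9: false.
(c) requires A ⊄ B (|A ∖ B| ≥ 1): false.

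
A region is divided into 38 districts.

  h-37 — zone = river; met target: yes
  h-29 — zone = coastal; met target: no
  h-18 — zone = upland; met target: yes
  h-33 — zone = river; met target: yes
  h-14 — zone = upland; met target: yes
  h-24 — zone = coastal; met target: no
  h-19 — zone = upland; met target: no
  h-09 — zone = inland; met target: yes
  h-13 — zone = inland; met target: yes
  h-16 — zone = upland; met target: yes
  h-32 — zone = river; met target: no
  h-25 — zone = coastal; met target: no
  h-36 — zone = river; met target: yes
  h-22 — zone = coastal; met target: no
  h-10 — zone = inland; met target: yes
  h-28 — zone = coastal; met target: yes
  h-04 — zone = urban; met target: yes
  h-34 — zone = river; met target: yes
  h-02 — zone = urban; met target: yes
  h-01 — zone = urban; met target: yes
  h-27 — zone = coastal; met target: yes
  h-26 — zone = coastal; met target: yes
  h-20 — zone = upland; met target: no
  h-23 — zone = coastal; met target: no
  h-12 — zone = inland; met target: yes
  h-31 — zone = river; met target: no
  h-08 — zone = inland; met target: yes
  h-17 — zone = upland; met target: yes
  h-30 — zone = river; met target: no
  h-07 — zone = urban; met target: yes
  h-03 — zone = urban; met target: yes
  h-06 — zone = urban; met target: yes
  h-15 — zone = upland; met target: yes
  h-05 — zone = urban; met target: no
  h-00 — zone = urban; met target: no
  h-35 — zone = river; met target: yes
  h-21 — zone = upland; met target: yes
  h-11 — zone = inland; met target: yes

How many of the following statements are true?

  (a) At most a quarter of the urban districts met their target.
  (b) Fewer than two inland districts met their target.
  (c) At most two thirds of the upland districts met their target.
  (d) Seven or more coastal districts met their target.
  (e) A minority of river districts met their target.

(a) urban: |A| = 8, |A ∩ B| = 6; needs |A ∩ B| / |A| ≤ 1/4 — false.
(b) inland: |A| = 6, |A ∩ B| = 6; needs |A ∩ B| < 2 — false.
(c) upland: |A| = 8, |A ∩ B| = 6; needs |A ∩ B| / |A| ≤ 2/3 — false.
(d) coastal: |A| = 8, |A ∩ B| = 3; needs |A ∩ B| ≥ 7 — false.
(e) river: |A| = 8, |A ∩ B| = 5; needs |A ∩ B| < |A ∖ B| — false.

0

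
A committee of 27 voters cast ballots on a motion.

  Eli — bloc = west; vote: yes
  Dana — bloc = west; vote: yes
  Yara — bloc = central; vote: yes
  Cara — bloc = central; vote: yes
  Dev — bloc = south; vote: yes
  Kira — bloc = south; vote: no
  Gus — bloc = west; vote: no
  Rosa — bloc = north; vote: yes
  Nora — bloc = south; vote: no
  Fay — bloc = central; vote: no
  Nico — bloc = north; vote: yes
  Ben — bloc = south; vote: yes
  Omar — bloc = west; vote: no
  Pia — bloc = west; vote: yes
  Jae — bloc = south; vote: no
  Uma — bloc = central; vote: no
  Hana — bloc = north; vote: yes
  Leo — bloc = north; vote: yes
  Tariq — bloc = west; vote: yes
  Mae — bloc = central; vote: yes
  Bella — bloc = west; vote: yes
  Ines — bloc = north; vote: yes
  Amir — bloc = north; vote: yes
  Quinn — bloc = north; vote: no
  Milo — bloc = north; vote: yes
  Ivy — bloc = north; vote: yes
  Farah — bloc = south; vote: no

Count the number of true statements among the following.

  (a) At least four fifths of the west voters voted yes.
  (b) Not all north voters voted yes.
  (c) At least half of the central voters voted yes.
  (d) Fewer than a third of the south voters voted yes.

(a) west: |A| = 7, |A ∩ B| = 5; needs |A ∩ B| / |A| ≥ 4/5 — false.
(b) north: |A| = 9, |A ∩ B| = 8; needs A ⊄ B (|A ∖ B| ≥ 1) — true.
(c) central: |A| = 5, |A ∩ B| = 3; needs |A ∩ B| ≥ |A ∖ B| — true.
(d) south: |A| = 6, |A ∩ B| = 2; needs |A ∩ B| / |A| < 1/3 — false.

2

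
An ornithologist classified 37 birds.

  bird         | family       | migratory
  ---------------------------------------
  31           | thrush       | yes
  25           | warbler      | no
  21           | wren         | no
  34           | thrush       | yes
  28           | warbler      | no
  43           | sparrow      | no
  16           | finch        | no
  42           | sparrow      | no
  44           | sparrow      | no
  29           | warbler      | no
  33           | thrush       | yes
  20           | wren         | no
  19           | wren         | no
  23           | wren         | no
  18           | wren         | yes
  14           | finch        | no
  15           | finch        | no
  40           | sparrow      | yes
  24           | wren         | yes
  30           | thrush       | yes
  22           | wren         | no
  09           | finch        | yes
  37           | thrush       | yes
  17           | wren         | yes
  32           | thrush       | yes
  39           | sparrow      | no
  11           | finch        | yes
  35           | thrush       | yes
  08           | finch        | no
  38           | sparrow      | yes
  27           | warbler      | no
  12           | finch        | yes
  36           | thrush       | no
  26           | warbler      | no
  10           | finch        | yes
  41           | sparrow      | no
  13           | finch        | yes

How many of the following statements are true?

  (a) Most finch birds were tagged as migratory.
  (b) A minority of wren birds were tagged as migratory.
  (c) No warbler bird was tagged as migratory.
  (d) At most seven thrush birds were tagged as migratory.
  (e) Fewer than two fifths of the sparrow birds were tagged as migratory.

(a) finch: |A| = 9, |A ∩ B| = 5; needs |A ∩ B| > |A ∖ B| — true.
(b) wren: |A| = 8, |A ∩ B| = 3; needs |A ∩ B| < |A ∖ B| — true.
(c) warbler: |A| = 5, |A ∩ B| = 0; needs A ∩ B = ∅ (|A ∩ B| = 0) — true.
(d) thrush: |A| = 8, |A ∩ B| = 7; needs |A ∩ B| ≤ 7 — true.
(e) sparrow: |A| = 7, |A ∩ B| = 2; needs |A ∩ B| / |A| < 2/5 — true.

5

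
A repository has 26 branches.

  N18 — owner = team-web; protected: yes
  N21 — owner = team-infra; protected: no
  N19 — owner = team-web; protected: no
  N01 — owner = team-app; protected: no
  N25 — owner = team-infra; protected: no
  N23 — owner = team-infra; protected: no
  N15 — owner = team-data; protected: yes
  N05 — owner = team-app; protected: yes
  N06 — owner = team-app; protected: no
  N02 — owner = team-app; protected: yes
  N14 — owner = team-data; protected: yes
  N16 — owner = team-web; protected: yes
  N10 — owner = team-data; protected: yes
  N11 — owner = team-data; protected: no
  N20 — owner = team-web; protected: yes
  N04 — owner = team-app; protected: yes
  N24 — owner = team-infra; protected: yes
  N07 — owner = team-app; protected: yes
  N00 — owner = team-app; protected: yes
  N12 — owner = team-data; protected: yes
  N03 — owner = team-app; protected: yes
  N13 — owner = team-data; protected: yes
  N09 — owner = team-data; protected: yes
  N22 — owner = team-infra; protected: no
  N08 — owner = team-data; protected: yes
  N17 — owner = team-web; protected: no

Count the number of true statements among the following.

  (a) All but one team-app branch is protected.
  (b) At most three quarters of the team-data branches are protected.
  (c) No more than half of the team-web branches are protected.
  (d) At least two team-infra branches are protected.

0

(a) team-app: |A| = 8, |A ∩ B| = 6; needs |A ∖ B| = 1 — false.
(b) team-data: |A| = 8, |A ∩ B| = 7; needs |A ∩ B| / |A| ≤ 3/4 — false.
(c) team-web: |A| = 5, |A ∩ B| = 3; needs |A ∩ B| ≤ |A ∖ B| — false.
(d) team-infra: |A| = 5, |A ∩ B| = 1; needs |A ∩ B| ≥ 2 — false.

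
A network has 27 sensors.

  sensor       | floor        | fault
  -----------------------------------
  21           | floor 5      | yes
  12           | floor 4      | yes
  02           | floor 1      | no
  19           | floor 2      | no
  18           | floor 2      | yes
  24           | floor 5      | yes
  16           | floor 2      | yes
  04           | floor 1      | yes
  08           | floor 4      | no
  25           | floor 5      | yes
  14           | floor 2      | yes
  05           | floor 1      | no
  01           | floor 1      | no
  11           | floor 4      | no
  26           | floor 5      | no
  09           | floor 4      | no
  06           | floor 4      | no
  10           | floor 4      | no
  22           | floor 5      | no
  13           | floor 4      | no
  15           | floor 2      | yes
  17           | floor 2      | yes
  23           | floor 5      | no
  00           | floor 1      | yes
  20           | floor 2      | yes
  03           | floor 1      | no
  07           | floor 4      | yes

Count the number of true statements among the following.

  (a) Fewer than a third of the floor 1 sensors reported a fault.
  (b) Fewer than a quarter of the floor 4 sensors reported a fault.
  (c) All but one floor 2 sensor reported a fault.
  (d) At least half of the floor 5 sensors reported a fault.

2

(a) floor 1: |A| = 6, |A ∩ B| = 2; needs |A ∩ B| / |A| < 1/3 — false.
(b) floor 4: |A| = 8, |A ∩ B| = 2; needs |A ∩ B| / |A| < 1/4 — false.
(c) floor 2: |A| = 7, |A ∩ B| = 6; needs |A ∖ B| = 1 — true.
(d) floor 5: |A| = 6, |A ∩ B| = 3; needs |A ∩ B| ≥ |A ∖ B| — true.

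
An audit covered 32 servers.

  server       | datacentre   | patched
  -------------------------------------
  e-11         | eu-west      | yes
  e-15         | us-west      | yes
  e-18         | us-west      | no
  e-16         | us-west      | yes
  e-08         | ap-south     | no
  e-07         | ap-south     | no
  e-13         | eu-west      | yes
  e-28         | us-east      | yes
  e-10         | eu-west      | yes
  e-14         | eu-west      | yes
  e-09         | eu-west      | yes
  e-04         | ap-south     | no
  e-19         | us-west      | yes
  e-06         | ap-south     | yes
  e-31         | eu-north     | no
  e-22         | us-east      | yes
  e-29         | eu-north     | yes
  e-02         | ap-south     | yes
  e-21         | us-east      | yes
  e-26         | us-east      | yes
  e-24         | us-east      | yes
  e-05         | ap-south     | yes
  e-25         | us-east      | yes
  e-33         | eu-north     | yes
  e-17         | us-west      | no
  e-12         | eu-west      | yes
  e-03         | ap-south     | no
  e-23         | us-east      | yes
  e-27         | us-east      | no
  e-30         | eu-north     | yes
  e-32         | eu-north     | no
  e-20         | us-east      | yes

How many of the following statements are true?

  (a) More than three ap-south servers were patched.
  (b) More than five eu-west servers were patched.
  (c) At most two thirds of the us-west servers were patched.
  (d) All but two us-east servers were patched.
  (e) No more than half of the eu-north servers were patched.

(a) ap-south: |A| = 7, |A ∩ B| = 3; needs |A ∩ B| > 3 — false.
(b) eu-west: |A| = 6, |A ∩ B| = 6; needs |A ∩ B| > 5 — true.
(c) us-west: |A| = 5, |A ∩ B| = 3; needs |A ∩ B| / |A| ≤ 2/3 — true.
(d) us-east: |A| = 9, |A ∩ B| = 8; needs |A ∖ B| = 2 — false.
(e) eu-north: |A| = 5, |A ∩ B| = 3; needs |A ∩ B| ≤ |A ∖ B| — false.

2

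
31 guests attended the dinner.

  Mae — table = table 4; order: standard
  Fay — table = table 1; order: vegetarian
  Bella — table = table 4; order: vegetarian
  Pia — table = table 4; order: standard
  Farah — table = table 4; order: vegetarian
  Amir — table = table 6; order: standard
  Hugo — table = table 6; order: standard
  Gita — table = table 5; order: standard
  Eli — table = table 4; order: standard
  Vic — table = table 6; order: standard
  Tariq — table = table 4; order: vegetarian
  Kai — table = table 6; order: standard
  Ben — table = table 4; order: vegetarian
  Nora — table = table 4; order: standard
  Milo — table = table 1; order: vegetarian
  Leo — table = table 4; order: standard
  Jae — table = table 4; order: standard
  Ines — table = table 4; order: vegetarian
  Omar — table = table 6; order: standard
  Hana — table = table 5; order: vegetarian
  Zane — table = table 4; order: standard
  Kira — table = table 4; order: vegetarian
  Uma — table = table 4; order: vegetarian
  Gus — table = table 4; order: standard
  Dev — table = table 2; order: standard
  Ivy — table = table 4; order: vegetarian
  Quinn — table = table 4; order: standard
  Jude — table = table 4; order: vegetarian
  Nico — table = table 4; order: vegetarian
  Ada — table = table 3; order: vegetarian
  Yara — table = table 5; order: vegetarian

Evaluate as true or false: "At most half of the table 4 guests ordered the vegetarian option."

False

Truth condition: |A ∩ B| ≤ |A ∖ B|.
|A| = 19, |A ∩ B| = 10, |A ∖ B| = 9.
10 > 9, so the statement is false.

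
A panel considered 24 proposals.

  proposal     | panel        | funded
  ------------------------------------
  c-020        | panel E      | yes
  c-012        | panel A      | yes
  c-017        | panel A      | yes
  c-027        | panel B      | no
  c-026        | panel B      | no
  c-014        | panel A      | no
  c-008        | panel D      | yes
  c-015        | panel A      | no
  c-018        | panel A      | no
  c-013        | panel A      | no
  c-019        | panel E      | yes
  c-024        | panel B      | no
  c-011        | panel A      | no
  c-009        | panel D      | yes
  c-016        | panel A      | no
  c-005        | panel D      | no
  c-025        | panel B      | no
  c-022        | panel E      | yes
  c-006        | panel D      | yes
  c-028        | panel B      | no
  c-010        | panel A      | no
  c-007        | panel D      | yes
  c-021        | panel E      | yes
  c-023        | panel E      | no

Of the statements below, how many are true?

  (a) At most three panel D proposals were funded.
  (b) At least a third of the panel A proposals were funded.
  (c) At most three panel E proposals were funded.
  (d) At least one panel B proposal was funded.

(a) panel D: |A| = 5, |A ∩ B| = 4; needs |A ∩ B| ≤ 3 — false.
(b) panel A: |A| = 9, |A ∩ B| = 2; needs |A ∩ B| / |A| ≥ 1/3 — false.
(c) panel E: |A| = 5, |A ∩ B| = 4; needs |A ∩ B| ≤ 3 — false.
(d) panel B: |A| = 5, |A ∩ B| = 0; needs A ∩ B ≠ ∅ (|A ∩ B| ≥ 1) — false.

0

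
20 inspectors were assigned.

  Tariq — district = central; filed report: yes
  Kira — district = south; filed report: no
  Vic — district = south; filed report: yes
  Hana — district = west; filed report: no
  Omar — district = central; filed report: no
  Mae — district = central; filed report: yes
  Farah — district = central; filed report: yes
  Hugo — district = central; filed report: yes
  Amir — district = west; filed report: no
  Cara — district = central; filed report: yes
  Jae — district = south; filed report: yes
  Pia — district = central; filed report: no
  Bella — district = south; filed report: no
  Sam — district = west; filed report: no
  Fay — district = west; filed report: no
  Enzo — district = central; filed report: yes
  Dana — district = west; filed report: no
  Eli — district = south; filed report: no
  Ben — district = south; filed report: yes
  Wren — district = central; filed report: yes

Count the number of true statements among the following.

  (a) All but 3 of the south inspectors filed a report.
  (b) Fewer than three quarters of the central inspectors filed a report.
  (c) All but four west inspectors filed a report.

(a) south: |A| = 6, |A ∩ B| = 3; needs |A ∖ B| = 3 — true.
(b) central: |A| = 9, |A ∩ B| = 7; needs |A ∩ B| / |A| < 3/4 — false.
(c) west: |A| = 5, |A ∩ B| = 0; needs |A ∖ B| = 4 — false.

1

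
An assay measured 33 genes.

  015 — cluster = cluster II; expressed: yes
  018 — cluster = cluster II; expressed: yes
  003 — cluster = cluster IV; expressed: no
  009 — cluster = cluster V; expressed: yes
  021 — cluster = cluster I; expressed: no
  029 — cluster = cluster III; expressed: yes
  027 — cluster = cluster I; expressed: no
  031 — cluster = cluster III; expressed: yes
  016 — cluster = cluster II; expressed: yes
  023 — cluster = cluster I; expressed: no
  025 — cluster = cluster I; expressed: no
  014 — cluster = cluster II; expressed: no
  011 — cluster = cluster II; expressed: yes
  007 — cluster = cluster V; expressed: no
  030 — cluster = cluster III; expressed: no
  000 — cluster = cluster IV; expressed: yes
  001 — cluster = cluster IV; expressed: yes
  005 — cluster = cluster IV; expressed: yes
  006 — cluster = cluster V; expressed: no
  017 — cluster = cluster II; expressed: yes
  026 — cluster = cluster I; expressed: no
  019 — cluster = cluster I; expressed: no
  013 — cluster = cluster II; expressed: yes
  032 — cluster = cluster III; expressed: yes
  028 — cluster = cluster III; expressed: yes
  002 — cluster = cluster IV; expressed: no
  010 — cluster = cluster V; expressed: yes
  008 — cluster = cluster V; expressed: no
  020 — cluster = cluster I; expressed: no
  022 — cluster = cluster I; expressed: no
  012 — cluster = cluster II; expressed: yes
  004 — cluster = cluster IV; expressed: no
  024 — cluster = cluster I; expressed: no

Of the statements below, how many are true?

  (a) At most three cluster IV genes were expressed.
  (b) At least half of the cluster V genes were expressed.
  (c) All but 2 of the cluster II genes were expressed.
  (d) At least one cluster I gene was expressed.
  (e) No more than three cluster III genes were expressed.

1

(a) cluster IV: |A| = 6, |A ∩ B| = 3; needs |A ∩ B| ≤ 3 — true.
(b) cluster V: |A| = 5, |A ∩ B| = 2; needs |A ∩ B| ≥ |A ∖ B| — false.
(c) cluster II: |A| = 8, |A ∩ B| = 7; needs |A ∖ B| = 2 — false.
(d) cluster I: |A| = 9, |A ∩ B| = 0; needs A ∩ B ≠ ∅ (|A ∩ B| ≥ 1) — false.
(e) cluster III: |A| = 5, |A ∩ B| = 4; needs |A ∩ B| ≤ 3 — false.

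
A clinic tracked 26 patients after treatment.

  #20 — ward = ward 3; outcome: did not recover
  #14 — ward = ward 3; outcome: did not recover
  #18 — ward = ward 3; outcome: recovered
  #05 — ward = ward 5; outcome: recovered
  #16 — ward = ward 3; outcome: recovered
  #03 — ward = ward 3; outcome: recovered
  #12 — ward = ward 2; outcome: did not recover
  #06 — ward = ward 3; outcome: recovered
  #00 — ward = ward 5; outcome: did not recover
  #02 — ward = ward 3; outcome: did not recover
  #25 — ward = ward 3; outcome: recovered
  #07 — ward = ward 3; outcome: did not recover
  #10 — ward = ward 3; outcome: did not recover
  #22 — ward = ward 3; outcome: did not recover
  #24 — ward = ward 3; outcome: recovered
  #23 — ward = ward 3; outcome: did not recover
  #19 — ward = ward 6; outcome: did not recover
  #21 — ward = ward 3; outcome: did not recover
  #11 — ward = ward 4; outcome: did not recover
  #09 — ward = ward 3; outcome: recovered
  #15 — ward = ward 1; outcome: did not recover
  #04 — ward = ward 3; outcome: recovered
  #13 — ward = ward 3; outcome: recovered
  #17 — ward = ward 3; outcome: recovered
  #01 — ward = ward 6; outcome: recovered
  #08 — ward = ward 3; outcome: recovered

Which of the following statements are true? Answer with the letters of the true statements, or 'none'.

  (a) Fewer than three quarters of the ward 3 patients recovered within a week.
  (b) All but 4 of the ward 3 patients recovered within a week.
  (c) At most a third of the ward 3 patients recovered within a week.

(a)

|A| = 19, |A ∩ B| = 11, |A ∖ B| = 8.
(a) |A ∩ B| / |A| < 3/4: holds.
(b) |A ∖ B| = 4: fails.
(c) |A ∩ B| / |A| ≤ 1/3: fails.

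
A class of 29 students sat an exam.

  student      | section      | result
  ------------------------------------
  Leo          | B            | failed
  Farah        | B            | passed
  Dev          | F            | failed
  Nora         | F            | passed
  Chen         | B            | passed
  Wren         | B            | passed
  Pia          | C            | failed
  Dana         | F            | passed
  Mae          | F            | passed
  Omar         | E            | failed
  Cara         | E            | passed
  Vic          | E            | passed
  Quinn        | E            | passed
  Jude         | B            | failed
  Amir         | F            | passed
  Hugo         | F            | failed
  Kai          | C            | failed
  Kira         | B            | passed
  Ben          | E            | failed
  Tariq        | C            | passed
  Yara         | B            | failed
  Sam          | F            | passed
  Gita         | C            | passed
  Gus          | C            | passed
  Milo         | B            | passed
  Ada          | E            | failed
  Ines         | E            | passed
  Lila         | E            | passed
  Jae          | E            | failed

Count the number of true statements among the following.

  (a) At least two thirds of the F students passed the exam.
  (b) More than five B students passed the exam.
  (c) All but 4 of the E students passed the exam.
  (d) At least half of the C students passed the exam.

(a) F: |A| = 7, |A ∩ B| = 5; needs |A ∩ B| / |A| ≥ 2/3 — true.
(b) B: |A| = 8, |A ∩ B| = 5; needs |A ∩ B| > 5 — false.
(c) E: |A| = 9, |A ∩ B| = 5; needs |A ∖ B| = 4 — true.
(d) C: |A| = 5, |A ∩ B| = 3; needs |A ∩ B| ≥ |A ∖ B| — true.

3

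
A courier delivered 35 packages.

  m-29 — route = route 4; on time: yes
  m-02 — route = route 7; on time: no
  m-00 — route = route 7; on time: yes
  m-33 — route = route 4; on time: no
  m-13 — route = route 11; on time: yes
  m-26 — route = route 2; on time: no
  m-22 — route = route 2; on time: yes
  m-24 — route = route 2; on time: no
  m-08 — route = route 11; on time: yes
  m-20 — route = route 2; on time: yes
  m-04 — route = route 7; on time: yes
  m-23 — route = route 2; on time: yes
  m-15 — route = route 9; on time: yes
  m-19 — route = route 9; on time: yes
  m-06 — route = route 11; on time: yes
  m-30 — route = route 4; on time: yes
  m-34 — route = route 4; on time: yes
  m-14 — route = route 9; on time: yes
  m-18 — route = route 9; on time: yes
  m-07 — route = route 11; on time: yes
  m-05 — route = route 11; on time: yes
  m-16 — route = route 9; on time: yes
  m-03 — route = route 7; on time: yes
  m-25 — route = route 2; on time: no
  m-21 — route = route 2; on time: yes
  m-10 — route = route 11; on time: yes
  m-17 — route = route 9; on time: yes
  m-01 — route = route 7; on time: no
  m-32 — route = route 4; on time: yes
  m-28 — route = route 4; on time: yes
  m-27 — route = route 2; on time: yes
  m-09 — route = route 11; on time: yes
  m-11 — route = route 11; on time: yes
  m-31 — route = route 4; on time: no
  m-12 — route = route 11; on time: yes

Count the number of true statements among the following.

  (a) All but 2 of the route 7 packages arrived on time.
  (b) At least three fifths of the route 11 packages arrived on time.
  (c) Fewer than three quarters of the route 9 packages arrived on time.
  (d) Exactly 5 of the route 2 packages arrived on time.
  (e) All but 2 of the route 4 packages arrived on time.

4

(a) route 7: |A| = 5, |A ∩ B| = 3; needs |A ∖ B| = 2 — true.
(b) route 11: |A| = 9, |A ∩ B| = 9; needs |A ∩ B| / |A| ≥ 3/5 — true.
(c) route 9: |A| = 6, |A ∩ B| = 6; needs |A ∩ B| / |A| < 3/4 — false.
(d) route 2: |A| = 8, |A ∩ B| = 5; needs |A ∩ B| = 5 — true.
(e) route 4: |A| = 7, |A ∩ B| = 5; needs |A ∖ B| = 2 — true.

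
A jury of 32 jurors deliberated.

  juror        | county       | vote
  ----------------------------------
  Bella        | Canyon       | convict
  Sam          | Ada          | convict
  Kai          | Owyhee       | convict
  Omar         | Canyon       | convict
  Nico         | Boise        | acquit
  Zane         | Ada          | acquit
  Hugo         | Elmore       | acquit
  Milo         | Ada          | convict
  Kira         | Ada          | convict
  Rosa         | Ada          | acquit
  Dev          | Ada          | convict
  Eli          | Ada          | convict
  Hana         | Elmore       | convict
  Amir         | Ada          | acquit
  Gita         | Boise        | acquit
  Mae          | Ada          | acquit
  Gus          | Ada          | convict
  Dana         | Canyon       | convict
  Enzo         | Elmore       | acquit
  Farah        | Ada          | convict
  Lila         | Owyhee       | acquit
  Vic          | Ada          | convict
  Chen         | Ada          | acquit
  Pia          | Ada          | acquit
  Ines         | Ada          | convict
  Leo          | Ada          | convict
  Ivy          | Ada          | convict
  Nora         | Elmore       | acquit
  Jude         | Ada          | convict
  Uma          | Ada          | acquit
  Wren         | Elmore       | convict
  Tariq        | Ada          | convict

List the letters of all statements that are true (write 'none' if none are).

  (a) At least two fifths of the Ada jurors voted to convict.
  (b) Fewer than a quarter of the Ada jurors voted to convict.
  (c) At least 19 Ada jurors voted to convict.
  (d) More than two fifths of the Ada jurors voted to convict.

|A| = 20, |A ∩ B| = 13, |A ∖ B| = 7.
(a) |A ∩ B| / |A| ≥ 2/5: holds.
(b) |A ∩ B| / |A| < 1/4: fails.
(c) |A ∩ B| ≥ 19: fails.
(d) |A ∩ B| / |A| > 2/5: holds.

(a), (d)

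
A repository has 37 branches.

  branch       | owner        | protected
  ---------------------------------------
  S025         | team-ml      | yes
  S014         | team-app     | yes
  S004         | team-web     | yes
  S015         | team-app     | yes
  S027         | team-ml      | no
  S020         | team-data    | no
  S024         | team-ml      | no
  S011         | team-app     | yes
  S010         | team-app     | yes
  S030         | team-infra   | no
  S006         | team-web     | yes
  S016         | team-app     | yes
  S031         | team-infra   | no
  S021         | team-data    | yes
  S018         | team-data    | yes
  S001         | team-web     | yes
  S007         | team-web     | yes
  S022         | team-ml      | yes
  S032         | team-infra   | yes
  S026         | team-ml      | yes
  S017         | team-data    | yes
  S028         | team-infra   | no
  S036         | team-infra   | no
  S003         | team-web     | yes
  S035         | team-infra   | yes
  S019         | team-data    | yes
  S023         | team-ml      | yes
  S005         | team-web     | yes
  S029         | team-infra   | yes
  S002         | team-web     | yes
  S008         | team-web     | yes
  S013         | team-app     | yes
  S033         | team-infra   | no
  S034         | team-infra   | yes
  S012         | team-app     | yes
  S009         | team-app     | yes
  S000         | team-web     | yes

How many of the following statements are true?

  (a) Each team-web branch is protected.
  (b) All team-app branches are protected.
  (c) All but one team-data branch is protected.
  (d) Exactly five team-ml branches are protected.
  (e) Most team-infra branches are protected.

3

(a) team-web: |A| = 9, |A ∩ B| = 9; needs A ⊆ B, i.e. every element of A is in B (|A ∖ B| = 0) — true.
(b) team-app: |A| = 8, |A ∩ B| = 8; needs A ⊆ B, i.e. every element of A is in B (|A ∖ B| = 0) — true.
(c) team-data: |A| = 5, |A ∩ B| = 4; needs |A ∖ B| = 1 — true.
(d) team-ml: |A| = 6, |A ∩ B| = 4; needs |A ∩ B| = 5 — false.
(e) team-infra: |A| = 9, |A ∩ B| = 4; needs |A ∩ B| > |A ∖ B| — false.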